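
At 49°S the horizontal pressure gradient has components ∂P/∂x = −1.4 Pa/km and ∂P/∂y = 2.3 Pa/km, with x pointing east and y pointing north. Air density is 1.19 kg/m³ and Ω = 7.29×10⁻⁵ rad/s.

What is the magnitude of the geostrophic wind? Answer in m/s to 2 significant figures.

Coriolis parameter at 49°S:
f = 2Ω sin φ = 2 × 7.29×10⁻⁵ × sin 49° = 1.10×10⁻⁴ s⁻¹
In the Southern Hemisphere f is negative: f = −1.10×10⁻⁴ s⁻¹.
Component geostrophic relations (x east, y north):
u_g = −(1/(fρ)) ∂P/∂y,  v_g = (1/(fρ)) ∂P/∂x
u_g = −(2.3×10⁻³)/(−1.10×10⁻⁴ × 1.19) = 17.6 m/s;  v_g = (−1.4×10⁻³)/(−1.10×10⁻⁴ × 1.19) = 10.7 m/s
|V_g| = √(u_g² + v_g²) = 20.6 m/s

21 m/s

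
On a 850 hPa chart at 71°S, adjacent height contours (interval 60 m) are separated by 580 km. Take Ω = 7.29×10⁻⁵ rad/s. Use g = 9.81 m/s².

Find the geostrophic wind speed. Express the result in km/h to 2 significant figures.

27 km/h

Coriolis parameter at 71°S:
f = 2Ω sin φ = 2 × 7.29×10⁻⁵ × sin 71° = 1.38×10⁻⁴ s⁻¹
Height gradient: |∂Z/∂n| = 60 m / 580000 m = 1.03×10⁻⁴
On a pressure surface, geostrophic balance gives V_g = (g/f)|∂Z/∂n|:
V_g = 9.81 × 1.03×10⁻⁴ / 1.38×10⁻⁴ = 7.36 m/s
Converting: 7.36 m/s × 3.6 = 27 km/h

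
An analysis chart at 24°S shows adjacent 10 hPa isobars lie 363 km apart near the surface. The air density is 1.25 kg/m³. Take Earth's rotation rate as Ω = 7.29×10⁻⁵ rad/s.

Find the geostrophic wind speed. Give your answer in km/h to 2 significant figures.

130 km/h

Coriolis parameter at 24°S:
f = 2Ω sin φ = 2 × 7.29×10⁻⁵ × sin 24° = 5.93×10⁻⁵ s⁻¹
Pressure gradient: |∂P/∂n| = 1000 Pa / 363000 m = 2.75×10⁻³ Pa/m
Geostrophic balance (pressure-gradient force = Coriolis force):
V_g = (1/(fρ)) |∂P/∂n| = 2.75×10⁻³ / (5.93×10⁻⁵ × 1.25) = 37.2 m/s
Converting: 37.2 m/s × 3.6 = 130 km/h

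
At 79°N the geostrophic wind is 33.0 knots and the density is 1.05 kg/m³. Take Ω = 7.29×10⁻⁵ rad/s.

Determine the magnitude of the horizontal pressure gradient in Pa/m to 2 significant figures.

Coriolis parameter at 79°N:
f = 2Ω sin φ = 2 × 7.29×10⁻⁵ × sin 79° = 1.43×10⁻⁴ s⁻¹
Wind speed in SI: 33.0 knots = 17.0 m/s
Geostrophic balance rearranged: |∂P/∂n| = f ρ V_g
|∂P/∂n| = 1.43×10⁻⁴ × 1.05 × 17.0 = 2.55×10⁻³ Pa/m

2.6×10⁻³ Pa/m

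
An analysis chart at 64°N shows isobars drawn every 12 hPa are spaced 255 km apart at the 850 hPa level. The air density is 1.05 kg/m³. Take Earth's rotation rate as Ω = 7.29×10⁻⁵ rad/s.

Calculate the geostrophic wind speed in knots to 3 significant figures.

66.5 knots

Coriolis parameter at 64°N:
f = 2Ω sin φ = 2 × 7.29×10⁻⁵ × sin 64° = 1.31×10⁻⁴ s⁻¹
Pressure gradient: |∂P/∂n| = 1200 Pa / 255000 m = 4.71×10⁻³ Pa/m
Geostrophic balance (pressure-gradient force = Coriolis force):
V_g = (1/(fρ)) |∂P/∂n| = 4.71×10⁻³ / (1.31×10⁻⁴ × 1.05) = 34.2 m/s
Converting: 34.2 m/s × 1.944 = 66.5 knots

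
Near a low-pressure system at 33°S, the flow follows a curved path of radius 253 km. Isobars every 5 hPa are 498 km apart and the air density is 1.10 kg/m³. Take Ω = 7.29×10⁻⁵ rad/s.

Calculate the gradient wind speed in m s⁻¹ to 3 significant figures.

8.17 m s⁻¹

Coriolis parameter at 33°S:
f = 2Ω sin φ = 2 × 7.29×10⁻⁵ × sin 33° = 7.94×10⁻⁵ s⁻¹
Pressure gradient: |∂P/∂n| = 500 Pa / 498000 m = 1.00×10⁻³ Pa/m
Geostrophic speed: V_g = |∂P/∂n|/(fρ) = 1.00×10⁻³/(7.94×10⁻⁵ × 1.10) = 11.5 m/s
Around a low, centrifugal force acts outward with Coriolis, so pressure-gradient force balances both:
(1/ρ)|∂P/∂n| = fV + V²/R  →  V² + fR·V − fR·V_g = 0
With fR = 7.94×10⁻⁵ × 253×10³ m = 20.1 m/s:
V = [−fR + √((fR)² + 4 fR V_g)]/2 = [−20.1 + √(20.1² + 4×20.1×11.5)]/2 = 8.17 m/s
Subgeostrophic (V < V_g = 11.5 m/s), as expected around a low.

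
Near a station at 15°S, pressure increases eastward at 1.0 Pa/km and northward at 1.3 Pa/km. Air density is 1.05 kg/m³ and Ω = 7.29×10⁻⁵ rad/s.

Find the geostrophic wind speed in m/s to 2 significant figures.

41 m/s

Coriolis parameter at 15°S:
f = 2Ω sin φ = 2 × 7.29×10⁻⁵ × sin 15° = 3.77×10⁻⁵ s⁻¹
In the Southern Hemisphere f is negative: f = −3.77×10⁻⁵ s⁻¹.
Component geostrophic relations (x east, y north):
u_g = −(1/(fρ)) ∂P/∂y,  v_g = (1/(fρ)) ∂P/∂x
u_g = −(1.3×10⁻³)/(−3.77×10⁻⁵ × 1.05) = 32.8 m/s;  v_g = (1.0×10⁻³)/(−3.77×10⁻⁵ × 1.05) = −25.2 m/s
|V_g| = √(u_g² + v_g²) = 41.4 m/s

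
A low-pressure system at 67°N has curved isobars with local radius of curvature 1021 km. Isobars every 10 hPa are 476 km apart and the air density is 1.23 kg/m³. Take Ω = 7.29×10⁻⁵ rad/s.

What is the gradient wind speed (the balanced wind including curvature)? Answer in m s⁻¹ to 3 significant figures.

11.7 m s⁻¹

Coriolis parameter at 67°N:
f = 2Ω sin φ = 2 × 7.29×10⁻⁵ × sin 67° = 1.34×10⁻⁴ s⁻¹
Pressure gradient: |∂P/∂n| = 1000 Pa / 476000 m = 2.10×10⁻³ Pa/m
Geostrophic speed: V_g = |∂P/∂n|/(fρ) = 2.10×10⁻³/(1.34×10⁻⁴ × 1.23) = 12.7 m/s
Around a low, centrifugal force acts outward with Coriolis, so pressure-gradient force balances both:
(1/ρ)|∂P/∂n| = fV + V²/R  →  V² + fR·V − fR·V_g = 0
With fR = 1.34×10⁻⁴ × 1021×10³ m = 137 m/s:
V = [−fR + √((fR)² + 4 fR V_g)]/2 = [−137 + √(137² + 4×137×12.7)]/2 = 11.7 m/s
Subgeostrophic (V < V_g = 12.7 m/s), as expected around a low.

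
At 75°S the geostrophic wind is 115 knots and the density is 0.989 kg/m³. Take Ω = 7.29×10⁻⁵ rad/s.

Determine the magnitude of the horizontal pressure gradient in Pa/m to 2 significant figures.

8.2×10⁻³ Pa/m

Coriolis parameter at 75°S:
f = 2Ω sin φ = 2 × 7.29×10⁻⁵ × sin 75° = 1.41×10⁻⁴ s⁻¹
Wind speed in SI: 115 knots = 59.2 m/s
Geostrophic balance rearranged: |∂P/∂n| = f ρ V_g
|∂P/∂n| = 1.41×10⁻⁴ × 0.989 × 59.2 = 8.24×10⁻³ Pa/m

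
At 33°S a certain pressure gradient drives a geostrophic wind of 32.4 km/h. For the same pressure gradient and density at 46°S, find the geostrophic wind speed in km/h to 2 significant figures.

25 km/h

With the same pressure gradient and density, V_g ∝ 1/f ∝ 1/sin φ.
V₂ = V₁ · sin φ₁ / sin φ₂ = 32.4 × sin 33° / sin 46°
V₂ = 32.4 × 0.5446/0.7193 = 25 km/h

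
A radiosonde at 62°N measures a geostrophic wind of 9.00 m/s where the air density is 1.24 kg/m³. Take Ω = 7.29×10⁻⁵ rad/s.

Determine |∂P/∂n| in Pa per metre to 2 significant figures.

Coriolis parameter at 62°N:
f = 2Ω sin φ = 2 × 7.29×10⁻⁵ × sin 62° = 1.29×10⁻⁴ s⁻¹
Geostrophic balance rearranged: |∂P/∂n| = f ρ V_g
|∂P/∂n| = 1.29×10⁻⁴ × 1.24 × 9.00 = 1.44×10⁻³ Pa/m

1.4×10⁻³ Pa/m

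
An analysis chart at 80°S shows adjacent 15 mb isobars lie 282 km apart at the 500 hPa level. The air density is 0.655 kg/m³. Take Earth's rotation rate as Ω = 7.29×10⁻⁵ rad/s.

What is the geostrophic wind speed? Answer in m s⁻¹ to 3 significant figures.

56.6 m s⁻¹

Coriolis parameter at 80°S:
f = 2Ω sin φ = 2 × 7.29×10⁻⁵ × sin 80° = 1.44×10⁻⁴ s⁻¹
Pressure gradient: |∂P/∂n| = 1500 Pa / 282000 m = 5.32×10⁻³ Pa/m
Geostrophic balance (pressure-gradient force = Coriolis force):
V_g = (1/(fρ)) |∂P/∂n| = 5.32×10⁻³ / (1.44×10⁻⁴ × 0.655) = 56.6 m/s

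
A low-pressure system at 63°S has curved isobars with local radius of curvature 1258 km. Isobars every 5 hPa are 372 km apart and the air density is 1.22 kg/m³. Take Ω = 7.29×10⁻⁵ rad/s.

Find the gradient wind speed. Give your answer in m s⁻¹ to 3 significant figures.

8.08 m s⁻¹

Coriolis parameter at 63°S:
f = 2Ω sin φ = 2 × 7.29×10⁻⁵ × sin 63° = 1.30×10⁻⁴ s⁻¹
Pressure gradient: |∂P/∂n| = 500 Pa / 372000 m = 1.34×10⁻³ Pa/m
Geostrophic speed: V_g = |∂P/∂n|/(fρ) = 1.34×10⁻³/(1.30×10⁻⁴ × 1.22) = 8.48 m/s
Around a low, centrifugal force acts outward with Coriolis, so pressure-gradient force balances both:
(1/ρ)|∂P/∂n| = fV + V²/R  →  V² + fR·V − fR·V_g = 0
With fR = 1.30×10⁻⁴ × 1258×10³ m = 163 m/s:
V = [−fR + √((fR)² + 4 fR V_g)]/2 = [−163 + √(163² + 4×163×8.48)]/2 = 8.08 m/s
Subgeostrophic (V < V_g = 8.48 m/s), as expected around a low.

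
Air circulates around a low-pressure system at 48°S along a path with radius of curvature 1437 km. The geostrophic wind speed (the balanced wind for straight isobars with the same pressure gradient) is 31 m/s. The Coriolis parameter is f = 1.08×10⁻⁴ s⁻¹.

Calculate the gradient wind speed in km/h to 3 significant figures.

95.3 km/h

Around a low, centrifugal force acts outward with Coriolis, so pressure-gradient force balances both:
(1/ρ)|∂P/∂n| = fV + V²/R  →  V² + fR·V − fR·V_g = 0
With fR = 1.08×10⁻⁴ × 1437×10³ m = 155 m/s:
V = [−fR + √((fR)² + 4 fR V_g)]/2 = [−155 + √(155² + 4×155×31)]/2 = 26.5 m/s
Subgeostrophic (V < V_g = 31 m/s), as expected around a low.
Converting: 26.5 m/s × 3.6 = 95.3 km/h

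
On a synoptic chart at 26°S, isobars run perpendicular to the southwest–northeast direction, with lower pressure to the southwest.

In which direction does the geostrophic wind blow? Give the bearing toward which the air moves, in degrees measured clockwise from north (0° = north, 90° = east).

135°

The pressure-gradient force points toward the southwest (bearing 225°).
Geostrophic balance: in the Southern Hemisphere the Coriolis force deflects motion to the left, so the geostrophic wind blows 90° to the left of the pressure-gradient force (low pressure on the right).
Rotating 225° by 90° counterclockwise gives 135° — the wind blows toward the southeast.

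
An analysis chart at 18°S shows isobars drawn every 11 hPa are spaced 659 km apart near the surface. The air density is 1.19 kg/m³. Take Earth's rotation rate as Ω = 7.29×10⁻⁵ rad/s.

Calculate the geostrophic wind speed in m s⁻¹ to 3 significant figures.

31.1 m s⁻¹

Coriolis parameter at 18°S:
f = 2Ω sin φ = 2 × 7.29×10⁻⁵ × sin 18° = 4.51×10⁻⁵ s⁻¹
Pressure gradient: |∂P/∂n| = 1100 Pa / 659000 m = 1.67×10⁻³ Pa/m
Geostrophic balance (pressure-gradient force = Coriolis force):
V_g = (1/(fρ)) |∂P/∂n| = 1.67×10⁻³ / (4.51×10⁻⁵ × 1.19) = 31.1 m/s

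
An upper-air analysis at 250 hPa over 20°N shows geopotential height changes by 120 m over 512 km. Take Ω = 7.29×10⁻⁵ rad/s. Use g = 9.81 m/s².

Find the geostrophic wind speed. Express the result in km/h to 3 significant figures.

Coriolis parameter at 20°N:
f = 2Ω sin φ = 2 × 7.29×10⁻⁵ × sin 20° = 4.99×10⁻⁵ s⁻¹
Height gradient: |∂Z/∂n| = 120 m / 512000 m = 2.34×10⁻⁴
On a pressure surface, geostrophic balance gives V_g = (g/f)|∂Z/∂n|:
V_g = 9.81 × 2.34×10⁻⁴ / 4.99×10⁻⁵ = 46.1 m/s
Converting: 46.1 m/s × 3.6 = 166 km/h

166 km/h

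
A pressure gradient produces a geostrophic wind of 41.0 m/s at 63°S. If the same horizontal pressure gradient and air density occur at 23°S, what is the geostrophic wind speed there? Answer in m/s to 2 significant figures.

With the same pressure gradient and density, V_g ∝ 1/f ∝ 1/sin φ.
V₂ = V₁ · sin φ₁ / sin φ₂ = 41.0 × sin 63° / sin 23°
V₂ = 41.0 × 0.8910/0.3907 = 93 m/s

93 m/s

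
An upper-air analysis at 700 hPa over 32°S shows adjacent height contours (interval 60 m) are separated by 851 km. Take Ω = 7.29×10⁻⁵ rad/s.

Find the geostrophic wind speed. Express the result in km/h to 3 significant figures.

Coriolis parameter at 32°S:
f = 2Ω sin φ = 2 × 7.29×10⁻⁵ × sin 32° = 7.73×10⁻⁵ s⁻¹
Height gradient: |∂Z/∂n| = 60 m / 851000 m = 7.05×10⁻⁵
On a pressure surface, geostrophic balance gives V_g = (g/f)|∂Z/∂n|:
V_g = 9.81 × 7.05×10⁻⁵ / 7.73×10⁻⁵ = 8.95 m/s
Converting: 8.95 m/s × 3.6 = 32.2 km/h

32.2 km/h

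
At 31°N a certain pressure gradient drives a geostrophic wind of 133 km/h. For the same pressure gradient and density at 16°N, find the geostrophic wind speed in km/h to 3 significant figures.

249 km/h

With the same pressure gradient and density, V_g ∝ 1/f ∝ 1/sin φ.
V₂ = V₁ · sin φ₁ / sin φ₂ = 133 × sin 31° / sin 16°
V₂ = 133 × 0.5150/0.2756 = 249 km/h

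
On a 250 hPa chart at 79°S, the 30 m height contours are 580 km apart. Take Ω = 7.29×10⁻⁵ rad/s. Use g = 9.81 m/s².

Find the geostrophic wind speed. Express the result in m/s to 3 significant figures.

Coriolis parameter at 79°S:
f = 2Ω sin φ = 2 × 7.29×10⁻⁵ × sin 79° = 1.43×10⁻⁴ s⁻¹
Height gradient: |∂Z/∂n| = 30 m / 580000 m = 5.17×10⁻⁵
On a pressure surface, geostrophic balance gives V_g = (g/f)|∂Z/∂n|:
V_g = 9.81 × 5.17×10⁻⁵ / 1.43×10⁻⁴ = 3.55 m/s

3.55 m/s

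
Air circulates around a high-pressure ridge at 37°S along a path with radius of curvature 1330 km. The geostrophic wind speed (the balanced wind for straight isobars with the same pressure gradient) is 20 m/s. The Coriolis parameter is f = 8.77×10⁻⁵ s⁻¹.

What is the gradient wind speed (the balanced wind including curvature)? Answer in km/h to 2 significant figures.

92 km/h

Around a high, pressure-gradient force acts outward with centrifugal, so Coriolis balances both:
fV = (1/ρ)|∂P/∂n| + V²/R  →  V² − fR·V + fR·V_g = 0
With fR = 8.77×10⁻⁵ × 1330×10³ m = 117 m/s:
V = [fR − √((fR)² − 4 fR V_g)]/2 = [117 − √(117² − 4×117×20)]/2 = 25.6 m/s
Supergeostrophic (V > V_g = 20 m/s), as expected around a high.
Converting: 25.6 m/s × 3.6 = 92 km/h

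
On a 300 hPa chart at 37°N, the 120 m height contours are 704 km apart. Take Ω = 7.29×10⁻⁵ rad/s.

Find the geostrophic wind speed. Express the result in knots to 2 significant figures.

37 knots

Coriolis parameter at 37°N:
f = 2Ω sin φ = 2 × 7.29×10⁻⁵ × sin 37° = 8.77×10⁻⁵ s⁻¹
Height gradient: |∂Z/∂n| = 120 m / 704000 m = 1.70×10⁻⁴
On a pressure surface, geostrophic balance gives V_g = (g/f)|∂Z/∂n|:
V_g = 9.81 × 1.70×10⁻⁴ / 8.77×10⁻⁵ = 19.1 m/s
Converting: 19.1 m/s × 1.944 = 37 knots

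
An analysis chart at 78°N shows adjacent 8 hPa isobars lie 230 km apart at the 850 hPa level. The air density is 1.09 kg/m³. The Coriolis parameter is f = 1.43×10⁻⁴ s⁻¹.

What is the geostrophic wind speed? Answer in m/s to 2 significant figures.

Pressure gradient: |∂P/∂n| = 800 Pa / 230000 m = 3.48×10⁻³ Pa/m
Geostrophic balance (pressure-gradient force = Coriolis force):
V_g = (1/(fρ)) |∂P/∂n| = 3.48×10⁻³ / (1.43×10⁻⁴ × 1.09) = 22.3 m/s

22 m/s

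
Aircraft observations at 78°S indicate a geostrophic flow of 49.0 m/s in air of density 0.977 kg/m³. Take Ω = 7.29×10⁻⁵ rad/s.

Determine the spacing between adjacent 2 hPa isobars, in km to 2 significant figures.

Coriolis parameter at 78°S:
f = 2Ω sin φ = 2 × 7.29×10⁻⁵ × sin 78° = 1.43×10⁻⁴ s⁻¹
Geostrophic balance rearranged: |∂P/∂n| = f ρ V_g
|∂P/∂n| = 1.43×10⁻⁴ × 0.977 × 49.0 = 6.83×10⁻³ Pa/m
Isobar spacing: Δn = ΔP/|∂P/∂n| = 200 Pa / 6.83×10⁻³ Pa/m = 29294 m ≈ 29 km

29 km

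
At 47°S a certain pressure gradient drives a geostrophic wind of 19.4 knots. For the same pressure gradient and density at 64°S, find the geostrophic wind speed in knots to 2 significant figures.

16 knots

With the same pressure gradient and density, V_g ∝ 1/f ∝ 1/sin φ.
V₂ = V₁ · sin φ₁ / sin φ₂ = 19.4 × sin 47° / sin 64°
V₂ = 19.4 × 0.7314/0.8988 = 16 knots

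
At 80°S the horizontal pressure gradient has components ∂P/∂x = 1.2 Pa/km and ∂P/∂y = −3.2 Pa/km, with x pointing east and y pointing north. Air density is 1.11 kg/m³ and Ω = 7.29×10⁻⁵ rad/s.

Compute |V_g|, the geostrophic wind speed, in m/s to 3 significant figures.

Coriolis parameter at 80°S:
f = 2Ω sin φ = 2 × 7.29×10⁻⁵ × sin 80° = 1.44×10⁻⁴ s⁻¹
In the Southern Hemisphere f is negative: f = −1.44×10⁻⁴ s⁻¹.
Component geostrophic relations (x east, y north):
u_g = −(1/(fρ)) ∂P/∂y,  v_g = (1/(fρ)) ∂P/∂x
u_g = −(−3.2×10⁻³)/(−1.44×10⁻⁴ × 1.11) = −20.1 m/s;  v_g = (1.2×10⁻³)/(−1.44×10⁻⁴ × 1.11) = −7.53 m/s
|V_g| = √(u_g² + v_g²) = 21.4 m/s

21.4 m/s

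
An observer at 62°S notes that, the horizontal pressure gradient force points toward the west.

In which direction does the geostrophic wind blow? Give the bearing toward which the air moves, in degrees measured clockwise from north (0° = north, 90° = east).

180°

The pressure-gradient force points toward the west (bearing 270°).
Geostrophic balance: in the Southern Hemisphere the Coriolis force deflects motion to the left, so the geostrophic wind blows 90° to the left of the pressure-gradient force (low pressure on the right).
Rotating 270° by 90° counterclockwise gives 180° — the wind blows toward the south.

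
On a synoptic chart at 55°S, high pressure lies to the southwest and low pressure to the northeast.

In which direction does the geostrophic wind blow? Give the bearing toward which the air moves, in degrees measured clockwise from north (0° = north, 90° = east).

315°

The pressure-gradient force points toward the northeast (bearing 045°).
Geostrophic balance: in the Southern Hemisphere the Coriolis force deflects motion to the left, so the geostrophic wind blows 90° to the left of the pressure-gradient force (low pressure on the right).
Rotating 045° by 90° counterclockwise gives 315° — the wind blows toward the northwest.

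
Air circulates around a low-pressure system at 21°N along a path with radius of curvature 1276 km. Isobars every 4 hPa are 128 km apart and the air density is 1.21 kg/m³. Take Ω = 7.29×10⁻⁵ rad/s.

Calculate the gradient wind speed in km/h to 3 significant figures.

Coriolis parameter at 21°N:
f = 2Ω sin φ = 2 × 7.29×10⁻⁵ × sin 21° = 5.23×10⁻⁵ s⁻¹
Pressure gradient: |∂P/∂n| = 400 Pa / 128000 m = 3.12×10⁻³ Pa/m
Geostrophic speed: V_g = |∂P/∂n|/(fρ) = 3.12×10⁻³/(5.23×10⁻⁵ × 1.21) = 49.4 m/s
Around a low, centrifugal force acts outward with Coriolis, so pressure-gradient force balances both:
(1/ρ)|∂P/∂n| = fV + V²/R  →  V² + fR·V − fR·V_g = 0
With fR = 5.23×10⁻⁵ × 1276×10³ m = 66.7 m/s:
V = [−fR + √((fR)² + 4 fR V_g)]/2 = [−66.7 + √(66.7² + 4×66.7×49.4)]/2 = 33 m/s
Subgeostrophic (V < V_g = 49.4 m/s), as expected around a low.
Converting: 33 m/s × 3.6 = 119 km/h

119 km/h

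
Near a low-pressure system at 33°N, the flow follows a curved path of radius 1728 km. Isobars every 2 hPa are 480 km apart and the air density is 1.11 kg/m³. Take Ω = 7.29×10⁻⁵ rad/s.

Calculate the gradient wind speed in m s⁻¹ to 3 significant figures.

Coriolis parameter at 33°N:
f = 2Ω sin φ = 2 × 7.29×10⁻⁵ × sin 33° = 7.94×10⁻⁵ s⁻¹
Pressure gradient: |∂P/∂n| = 200 Pa / 480000 m = 4.17×10⁻⁴ Pa/m
Geostrophic speed: V_g = |∂P/∂n|/(fρ) = 4.17×10⁻⁴/(7.94×10⁻⁵ × 1.11) = 4.73 m/s
Around a low, centrifugal force acts outward with Coriolis, so pressure-gradient force balances both:
(1/ρ)|∂P/∂n| = fV + V²/R  →  V² + fR·V − fR·V_g = 0
With fR = 7.94×10⁻⁵ × 1728×10³ m = 137 m/s:
V = [−fR + √((fR)² + 4 fR V_g)]/2 = [−137 + √(137² + 4×137×4.73)]/2 = 4.57 m/s
Subgeostrophic (V < V_g = 4.73 m/s), as expected around a low.

4.57 m s⁻¹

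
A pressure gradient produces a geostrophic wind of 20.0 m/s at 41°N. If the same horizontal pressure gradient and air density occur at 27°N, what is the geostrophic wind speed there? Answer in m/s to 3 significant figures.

With the same pressure gradient and density, V_g ∝ 1/f ∝ 1/sin φ.
V₂ = V₁ · sin φ₁ / sin φ₂ = 20.0 × sin 41° / sin 27°
V₂ = 20.0 × 0.6561/0.4540 = 28.9 m/s

28.9 m/s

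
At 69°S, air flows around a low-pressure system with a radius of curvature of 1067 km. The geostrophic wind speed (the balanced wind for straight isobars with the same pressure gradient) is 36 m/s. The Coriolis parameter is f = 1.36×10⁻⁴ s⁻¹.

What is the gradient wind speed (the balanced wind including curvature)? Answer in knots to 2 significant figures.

Around a low, centrifugal force acts outward with Coriolis, so pressure-gradient force balances both:
(1/ρ)|∂P/∂n| = fV + V²/R  →  V² + fR·V − fR·V_g = 0
With fR = 1.36×10⁻⁴ × 1067×10³ m = 145 m/s:
V = [−fR + √((fR)² + 4 fR V_g)]/2 = [−145 + √(145² + 4×145×36)]/2 = 29.9 m/s
Subgeostrophic (V < V_g = 36 m/s), as expected around a low.
Converting: 29.9 m/s × 1.944 = 58 knots

58 knots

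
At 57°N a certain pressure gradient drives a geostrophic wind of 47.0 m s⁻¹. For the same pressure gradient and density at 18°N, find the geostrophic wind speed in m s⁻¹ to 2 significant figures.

With the same pressure gradient and density, V_g ∝ 1/f ∝ 1/sin φ.
V₂ = V₁ · sin φ₁ / sin φ₂ = 47.0 × sin 57° / sin 18°
V₂ = 47.0 × 0.8387/0.3090 = 130 m s⁻¹

130 m s⁻¹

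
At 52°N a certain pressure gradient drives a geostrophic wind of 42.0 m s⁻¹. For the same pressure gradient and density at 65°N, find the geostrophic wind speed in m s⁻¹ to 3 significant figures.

With the same pressure gradient and density, V_g ∝ 1/f ∝ 1/sin φ.
V₂ = V₁ · sin φ₁ / sin φ₂ = 42.0 × sin 52° / sin 65°
V₂ = 42.0 × 0.7880/0.9063 = 36.5 m s⁻¹

36.5 m s⁻¹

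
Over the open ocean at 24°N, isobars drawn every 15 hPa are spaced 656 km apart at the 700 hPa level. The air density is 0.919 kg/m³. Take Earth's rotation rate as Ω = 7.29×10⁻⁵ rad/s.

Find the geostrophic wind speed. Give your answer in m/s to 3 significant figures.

Coriolis parameter at 24°N:
f = 2Ω sin φ = 2 × 7.29×10⁻⁵ × sin 24° = 5.93×10⁻⁵ s⁻¹
Pressure gradient: |∂P/∂n| = 1500 Pa / 656000 m = 2.29×10⁻³ Pa/m
Geostrophic balance (pressure-gradient force = Coriolis force):
V_g = (1/(fρ)) |∂P/∂n| = 2.29×10⁻³ / (5.93×10⁻⁵ × 0.919) = 42.0 m/s

42.0 m/s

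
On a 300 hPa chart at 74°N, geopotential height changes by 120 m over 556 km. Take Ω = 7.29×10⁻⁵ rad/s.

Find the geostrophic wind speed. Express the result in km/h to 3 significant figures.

54.4 km/h

Coriolis parameter at 74°N:
f = 2Ω sin φ = 2 × 7.29×10⁻⁵ × sin 74° = 1.40×10⁻⁴ s⁻¹
Height gradient: |∂Z/∂n| = 120 m / 556000 m = 2.16×10⁻⁴
On a pressure surface, geostrophic balance gives V_g = (g/f)|∂Z/∂n|:
V_g = 9.81 × 2.16×10⁻⁴ / 1.40×10⁻⁴ = 15.1 m/s
Converting: 15.1 m/s × 3.6 = 54.4 km/h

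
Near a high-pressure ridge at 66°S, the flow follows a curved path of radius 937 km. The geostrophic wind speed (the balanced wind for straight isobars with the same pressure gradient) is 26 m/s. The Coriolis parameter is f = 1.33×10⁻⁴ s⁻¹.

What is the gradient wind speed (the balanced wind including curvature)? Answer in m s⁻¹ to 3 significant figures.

37.0 m s⁻¹

Around a high, pressure-gradient force acts outward with centrifugal, so Coriolis balances both:
fV = (1/ρ)|∂P/∂n| + V²/R  →  V² − fR·V + fR·V_g = 0
With fR = 1.33×10⁻⁴ × 937×10³ m = 125 m/s:
V = [fR − √((fR)² − 4 fR V_g)]/2 = [125 − √(125² − 4×125×26)]/2 = 37 m/s
Supergeostrophic (V > V_g = 26 m/s), as expected around a high.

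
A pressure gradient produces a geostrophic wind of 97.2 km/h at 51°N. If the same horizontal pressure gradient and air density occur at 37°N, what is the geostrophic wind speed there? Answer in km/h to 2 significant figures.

With the same pressure gradient and density, V_g ∝ 1/f ∝ 1/sin φ.
V₂ = V₁ · sin φ₁ / sin φ₂ = 97.2 × sin 51° / sin 37°
V₂ = 97.2 × 0.7771/0.6018 = 130 km/h

130 km/h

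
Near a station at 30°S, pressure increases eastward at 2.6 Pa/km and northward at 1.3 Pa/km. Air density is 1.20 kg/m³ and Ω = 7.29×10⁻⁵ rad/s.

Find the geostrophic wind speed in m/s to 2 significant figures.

33 m/s

Coriolis parameter at 30°S:
f = 2Ω sin φ = 2 × 7.29×10⁻⁵ × sin 30° = 7.29×10⁻⁵ s⁻¹
In the Southern Hemisphere f is negative: f = −7.29×10⁻⁵ s⁻¹.
Component geostrophic relations (x east, y north):
u_g = −(1/(fρ)) ∂P/∂y,  v_g = (1/(fρ)) ∂P/∂x
u_g = −(1.3×10⁻³)/(−7.29×10⁻⁵ × 1.20) = 14.9 m/s;  v_g = (2.6×10⁻³)/(−7.29×10⁻⁵ × 1.20) = −29.7 m/s
|V_g| = √(u_g² + v_g²) = 33.2 m/s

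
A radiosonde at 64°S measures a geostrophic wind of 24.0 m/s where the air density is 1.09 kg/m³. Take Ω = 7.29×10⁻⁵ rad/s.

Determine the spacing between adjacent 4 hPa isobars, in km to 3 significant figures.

117 km

Coriolis parameter at 64°S:
f = 2Ω sin φ = 2 × 7.29×10⁻⁵ × sin 64° = 1.31×10⁻⁴ s⁻¹
Geostrophic balance rearranged: |∂P/∂n| = f ρ V_g
|∂P/∂n| = 1.31×10⁻⁴ × 1.09 × 24.0 = 3.43×10⁻³ Pa/m
Isobar spacing: Δn = ΔP/|∂P/∂n| = 400 Pa / 3.43×10⁻³ Pa/m = 116682 m ≈ 117 km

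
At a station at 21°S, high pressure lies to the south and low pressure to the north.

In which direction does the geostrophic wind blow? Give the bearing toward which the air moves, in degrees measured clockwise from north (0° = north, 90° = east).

The pressure-gradient force points toward the north (bearing 000°).
Geostrophic balance: in the Southern Hemisphere the Coriolis force deflects motion to the left, so the geostrophic wind blows 90° to the left of the pressure-gradient force (low pressure on the right).
Rotating 000° by 90° counterclockwise gives 270° — the wind blows toward the west.

270°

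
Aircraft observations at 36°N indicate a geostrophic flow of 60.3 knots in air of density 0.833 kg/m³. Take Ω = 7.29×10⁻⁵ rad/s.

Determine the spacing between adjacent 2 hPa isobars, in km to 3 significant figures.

90.3 km

Coriolis parameter at 36°N:
f = 2Ω sin φ = 2 × 7.29×10⁻⁵ × sin 36° = 8.57×10⁻⁵ s⁻¹
Wind speed in SI: 60.3 knots = 31.0 m/s
Geostrophic balance rearranged: |∂P/∂n| = f ρ V_g
|∂P/∂n| = 8.57×10⁻⁵ × 0.833 × 31.0 = 2.21×10⁻³ Pa/m
Isobar spacing: Δn = ΔP/|∂P/∂n| = 200 Pa / 2.21×10⁻³ Pa/m = 90314 m ≈ 90.3 km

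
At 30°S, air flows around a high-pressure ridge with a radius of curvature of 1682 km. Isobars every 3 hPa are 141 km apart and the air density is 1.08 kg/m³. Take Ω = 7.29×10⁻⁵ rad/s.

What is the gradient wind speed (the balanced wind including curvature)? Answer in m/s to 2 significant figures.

40 m/s

Coriolis parameter at 30°S:
f = 2Ω sin φ = 2 × 7.29×10⁻⁵ × sin 30° = 7.29×10⁻⁵ s⁻¹
Pressure gradient: |∂P/∂n| = 300 Pa / 141000 m = 2.13×10⁻³ Pa/m
Geostrophic speed: V_g = |∂P/∂n|/(fρ) = 2.13×10⁻³/(7.29×10⁻⁵ × 1.08) = 27.0 m/s
Around a high, pressure-gradient force acts outward with centrifugal, so Coriolis balances both:
fV = (1/ρ)|∂P/∂n| + V²/R  →  V² − fR·V + fR·V_g = 0
With fR = 7.29×10⁻⁵ × 1682×10³ m = 123 m/s:
V = [fR − √((fR)² − 4 fR V_g)]/2 = [123 − √(123² − 4×123×27)]/2 = 40.2 m/s
Supergeostrophic (V > V_g = 27 m/s), as expected around a high.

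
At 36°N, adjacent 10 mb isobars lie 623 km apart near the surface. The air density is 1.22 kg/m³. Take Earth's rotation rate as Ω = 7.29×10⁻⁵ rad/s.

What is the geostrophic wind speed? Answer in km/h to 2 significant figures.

Coriolis parameter at 36°N:
f = 2Ω sin φ = 2 × 7.29×10⁻⁵ × sin 36° = 8.57×10⁻⁵ s⁻¹
Pressure gradient: |∂P/∂n| = 1000 Pa / 623000 m = 1.61×10⁻³ Pa/m
Geostrophic balance (pressure-gradient force = Coriolis force):
V_g = (1/(fρ)) |∂P/∂n| = 1.61×10⁻³ / (8.57×10⁻⁵ × 1.22) = 15.4 m/s
Converting: 15.4 m/s × 3.6 = 55 km/h

55 km/h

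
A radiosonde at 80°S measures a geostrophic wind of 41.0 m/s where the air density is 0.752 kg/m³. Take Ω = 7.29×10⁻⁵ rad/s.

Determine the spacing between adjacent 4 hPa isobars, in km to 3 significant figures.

90.4 km

Coriolis parameter at 80°S:
f = 2Ω sin φ = 2 × 7.29×10⁻⁵ × sin 80° = 1.44×10⁻⁴ s⁻¹
Geostrophic balance rearranged: |∂P/∂n| = f ρ V_g
|∂P/∂n| = 1.44×10⁻⁴ × 0.752 × 41.0 = 4.43×10⁻³ Pa/m
Isobar spacing: Δn = ΔP/|∂P/∂n| = 400 Pa / 4.43×10⁻³ Pa/m = 90354 m ≈ 90.4 km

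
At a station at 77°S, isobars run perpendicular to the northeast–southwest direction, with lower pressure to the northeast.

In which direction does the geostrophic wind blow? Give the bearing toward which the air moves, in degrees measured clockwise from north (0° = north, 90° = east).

315°

The pressure-gradient force points toward the northeast (bearing 045°).
Geostrophic balance: in the Southern Hemisphere the Coriolis force deflects motion to the left, so the geostrophic wind blows 90° to the left of the pressure-gradient force (low pressure on the right).
Rotating 045° by 90° counterclockwise gives 315° — the wind blows toward the northwest.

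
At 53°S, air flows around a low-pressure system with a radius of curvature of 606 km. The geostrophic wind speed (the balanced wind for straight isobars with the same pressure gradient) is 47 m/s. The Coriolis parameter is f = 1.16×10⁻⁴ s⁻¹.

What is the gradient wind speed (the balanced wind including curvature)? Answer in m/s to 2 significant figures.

Around a low, centrifugal force acts outward with Coriolis, so pressure-gradient force balances both:
(1/ρ)|∂P/∂n| = fV + V²/R  →  V² + fR·V − fR·V_g = 0
With fR = 1.16×10⁻⁴ × 606×10³ m = 70.3 m/s:
V = [−fR + √((fR)² + 4 fR V_g)]/2 = [−70.3 + √(70.3² + 4×70.3×47)]/2 = 32.2 m/s
Subgeostrophic (V < V_g = 47 m/s), as expected around a low.

32 m/s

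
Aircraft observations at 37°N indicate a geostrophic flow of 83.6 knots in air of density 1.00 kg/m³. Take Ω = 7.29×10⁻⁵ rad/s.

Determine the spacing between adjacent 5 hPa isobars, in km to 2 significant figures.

130 km

Coriolis parameter at 37°N:
f = 2Ω sin φ = 2 × 7.29×10⁻⁵ × sin 37° = 8.77×10⁻⁵ s⁻¹
Wind speed in SI: 83.6 knots = 43.0 m/s
Geostrophic balance rearranged: |∂P/∂n| = f ρ V_g
|∂P/∂n| = 8.77×10⁻⁵ × 1.00 × 43.0 = 3.77×10⁻³ Pa/m
Isobar spacing: Δn = ΔP/|∂P/∂n| = 500 Pa / 3.77×10⁻³ Pa/m = 132497 m ≈ 130 km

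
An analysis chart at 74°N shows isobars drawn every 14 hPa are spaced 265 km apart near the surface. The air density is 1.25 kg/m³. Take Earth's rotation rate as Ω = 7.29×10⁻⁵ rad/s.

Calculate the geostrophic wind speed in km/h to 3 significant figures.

Coriolis parameter at 74°N:
f = 2Ω sin φ = 2 × 7.29×10⁻⁵ × sin 74° = 1.40×10⁻⁴ s⁻¹
Pressure gradient: |∂P/∂n| = 1400 Pa / 265000 m = 5.28×10⁻³ Pa/m
Geostrophic balance (pressure-gradient force = Coriolis force):
V_g = (1/(fρ)) |∂P/∂n| = 5.28×10⁻³ / (1.40×10⁻⁴ × 1.25) = 30.2 m/s
Converting: 30.2 m/s × 3.6 = 109 km/h

109 km/h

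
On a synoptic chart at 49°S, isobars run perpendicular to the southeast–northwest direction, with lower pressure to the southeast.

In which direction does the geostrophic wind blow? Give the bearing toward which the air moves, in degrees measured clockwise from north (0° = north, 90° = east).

The pressure-gradient force points toward the southeast (bearing 135°).
Geostrophic balance: in the Southern Hemisphere the Coriolis force deflects motion to the left, so the geostrophic wind blows 90° to the left of the pressure-gradient force (low pressure on the right).
Rotating 135° by 90° counterclockwise gives 045° — the wind blows toward the northeast.

045°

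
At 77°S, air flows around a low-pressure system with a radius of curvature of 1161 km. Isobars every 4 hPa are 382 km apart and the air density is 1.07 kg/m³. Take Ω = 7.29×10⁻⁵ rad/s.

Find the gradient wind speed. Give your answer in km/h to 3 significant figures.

23.8 km/h

Coriolis parameter at 77°S:
f = 2Ω sin φ = 2 × 7.29×10⁻⁵ × sin 77° = 1.42×10⁻⁴ s⁻¹
Pressure gradient: |∂P/∂n| = 400 Pa / 382000 m = 1.05×10⁻³ Pa/m
Geostrophic speed: V_g = |∂P/∂n|/(fρ) = 1.05×10⁻³/(1.42×10⁻⁴ × 1.07) = 6.89 m/s
Around a low, centrifugal force acts outward with Coriolis, so pressure-gradient force balances both:
(1/ρ)|∂P/∂n| = fV + V²/R  →  V² + fR·V − fR·V_g = 0
With fR = 1.42×10⁻⁴ × 1161×10³ m = 165 m/s:
V = [−fR + √((fR)² + 4 fR V_g)]/2 = [−165 + √(165² + 4×165×6.89)]/2 = 6.62 m/s
Subgeostrophic (V < V_g = 6.89 m/s), as expected around a low.
Converting: 6.62 m/s × 3.6 = 23.8 km/h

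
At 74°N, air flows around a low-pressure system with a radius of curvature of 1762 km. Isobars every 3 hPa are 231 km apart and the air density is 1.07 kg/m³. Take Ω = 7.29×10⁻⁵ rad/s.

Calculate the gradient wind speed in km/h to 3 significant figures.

Coriolis parameter at 74°N:
f = 2Ω sin φ = 2 × 7.29×10⁻⁵ × sin 74° = 1.40×10⁻⁴ s⁻¹
Pressure gradient: |∂P/∂n| = 300 Pa / 231000 m = 1.30×10⁻³ Pa/m
Geostrophic speed: V_g = |∂P/∂n|/(fρ) = 1.30×10⁻³/(1.40×10⁻⁴ × 1.07) = 8.66 m/s
Around a low, centrifugal force acts outward with Coriolis, so pressure-gradient force balances both:
(1/ρ)|∂P/∂n| = fV + V²/R  →  V² + fR·V − fR·V_g = 0
With fR = 1.40×10⁻⁴ × 1762×10³ m = 247 m/s:
V = [−fR + √((fR)² + 4 fR V_g)]/2 = [−247 + √(247² + 4×247×8.66)]/2 = 8.38 m/s
Subgeostrophic (V < V_g = 8.66 m/s), as expected around a low.
Converting: 8.38 m/s × 3.6 = 30.2 km/h

30.2 km/h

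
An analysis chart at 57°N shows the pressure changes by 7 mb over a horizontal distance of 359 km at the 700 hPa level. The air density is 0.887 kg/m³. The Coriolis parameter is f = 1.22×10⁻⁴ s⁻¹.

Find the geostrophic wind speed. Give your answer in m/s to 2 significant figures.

18 m/s

Pressure gradient: |∂P/∂n| = 700 Pa / 359000 m = 1.95×10⁻³ Pa/m
Geostrophic balance (pressure-gradient force = Coriolis force):
V_g = (1/(fρ)) |∂P/∂n| = 1.95×10⁻³ / (1.22×10⁻⁴ × 0.887) = 18.0 m/s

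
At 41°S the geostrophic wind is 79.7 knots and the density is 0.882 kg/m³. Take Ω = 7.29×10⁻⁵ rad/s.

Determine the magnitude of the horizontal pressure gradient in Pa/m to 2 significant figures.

3.5×10⁻³ Pa/m

Coriolis parameter at 41°S:
f = 2Ω sin φ = 2 × 7.29×10⁻⁵ × sin 41° = 9.57×10⁻⁵ s⁻¹
Wind speed in SI: 79.7 knots = 41.0 m/s
Geostrophic balance rearranged: |∂P/∂n| = f ρ V_g
|∂P/∂n| = 9.57×10⁻⁵ × 0.882 × 41.0 = 3.46×10⁻³ Pa/m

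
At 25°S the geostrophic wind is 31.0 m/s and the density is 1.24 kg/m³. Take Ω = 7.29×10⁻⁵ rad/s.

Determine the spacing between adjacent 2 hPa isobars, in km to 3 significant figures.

Coriolis parameter at 25°S:
f = 2Ω sin φ = 2 × 7.29×10⁻⁵ × sin 25° = 6.16×10⁻⁵ s⁻¹
Geostrophic balance rearranged: |∂P/∂n| = f ρ V_g
|∂P/∂n| = 6.16×10⁻⁵ × 1.24 × 31.0 = 2.37×10⁻³ Pa/m
Isobar spacing: Δn = ΔP/|∂P/∂n| = 200 Pa / 2.37×10⁻³ Pa/m = 84439 m ≈ 84.4 km

84.4 km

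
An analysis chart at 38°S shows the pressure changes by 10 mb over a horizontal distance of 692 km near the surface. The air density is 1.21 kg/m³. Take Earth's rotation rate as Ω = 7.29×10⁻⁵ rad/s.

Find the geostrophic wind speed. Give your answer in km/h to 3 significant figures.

47.9 km/h

Coriolis parameter at 38°S:
f = 2Ω sin φ = 2 × 7.29×10⁻⁵ × sin 38° = 8.98×10⁻⁵ s⁻¹
Pressure gradient: |∂P/∂n| = 1000 Pa / 692000 m = 1.45×10⁻³ Pa/m
Geostrophic balance (pressure-gradient force = Coriolis force):
V_g = (1/(fρ)) |∂P/∂n| = 1.45×10⁻³ / (8.98×10⁻⁵ × 1.21) = 13.3 m/s
Converting: 13.3 m/s × 3.6 = 47.9 km/h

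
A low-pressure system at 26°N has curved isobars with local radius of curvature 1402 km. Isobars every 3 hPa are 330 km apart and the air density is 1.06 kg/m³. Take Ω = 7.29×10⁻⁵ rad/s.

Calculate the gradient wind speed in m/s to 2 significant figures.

Coriolis parameter at 26°N:
f = 2Ω sin φ = 2 × 7.29×10⁻⁵ × sin 26° = 6.39×10⁻⁵ s⁻¹
Pressure gradient: |∂P/∂n| = 300 Pa / 330000 m = 9.09×10⁻⁴ Pa/m
Geostrophic speed: V_g = |∂P/∂n|/(fρ) = 9.09×10⁻⁴/(6.39×10⁻⁵ × 1.06) = 13.4 m/s
Around a low, centrifugal force acts outward with Coriolis, so pressure-gradient force balances both:
(1/ρ)|∂P/∂n| = fV + V²/R  →  V² + fR·V − fR·V_g = 0
With fR = 6.39×10⁻⁵ × 1402×10³ m = 89.6 m/s:
V = [−fR + √((fR)² + 4 fR V_g)]/2 = [−89.6 + √(89.6² + 4×89.6×13.4)]/2 = 11.9 m/s
Subgeostrophic (V < V_g = 13.4 m/s), as expected around a low.

12 m/s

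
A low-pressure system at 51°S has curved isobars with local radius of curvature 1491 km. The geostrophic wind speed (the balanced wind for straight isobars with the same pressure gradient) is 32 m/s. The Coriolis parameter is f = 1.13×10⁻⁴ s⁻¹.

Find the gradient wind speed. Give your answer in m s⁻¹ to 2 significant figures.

Around a low, centrifugal force acts outward with Coriolis, so pressure-gradient force balances both:
(1/ρ)|∂P/∂n| = fV + V²/R  →  V² + fR·V − fR·V_g = 0
With fR = 1.13×10⁻⁴ × 1491×10³ m = 168 m/s:
V = [−fR + √((fR)² + 4 fR V_g)]/2 = [−168 + √(168² + 4×168×32)]/2 = 27.5 m/s
Subgeostrophic (V < V_g = 32 m/s), as expected around a low.

28 m s⁻¹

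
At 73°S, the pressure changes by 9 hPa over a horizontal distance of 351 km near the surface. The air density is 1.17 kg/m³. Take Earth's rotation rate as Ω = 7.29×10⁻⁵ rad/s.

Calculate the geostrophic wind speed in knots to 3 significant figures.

30.6 knots

Coriolis parameter at 73°S:
f = 2Ω sin φ = 2 × 7.29×10⁻⁵ × sin 73° = 1.39×10⁻⁴ s⁻¹
Pressure gradient: |∂P/∂n| = 900 Pa / 351000 m = 2.56×10⁻³ Pa/m
Geostrophic balance (pressure-gradient force = Coriolis force):
V_g = (1/(fρ)) |∂P/∂n| = 2.56×10⁻³ / (1.39×10⁻⁴ × 1.17) = 15.7 m/s
Converting: 15.7 m/s × 1.944 = 30.6 knots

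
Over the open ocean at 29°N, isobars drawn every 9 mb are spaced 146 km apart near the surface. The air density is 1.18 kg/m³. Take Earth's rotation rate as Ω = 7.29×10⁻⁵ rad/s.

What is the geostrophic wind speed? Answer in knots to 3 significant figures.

Coriolis parameter at 29°N:
f = 2Ω sin φ = 2 × 7.29×10⁻⁵ × sin 29° = 7.07×10⁻⁵ s⁻¹
Pressure gradient: |∂P/∂n| = 900 Pa / 146000 m = 6.16×10⁻³ Pa/m
Geostrophic balance (pressure-gradient force = Coriolis force):
V_g = (1/(fρ)) |∂P/∂n| = 6.16×10⁻³ / (7.07×10⁻⁵ × 1.18) = 73.9 m/s
Converting: 73.9 m/s × 1.944 = 144 knots

144 knots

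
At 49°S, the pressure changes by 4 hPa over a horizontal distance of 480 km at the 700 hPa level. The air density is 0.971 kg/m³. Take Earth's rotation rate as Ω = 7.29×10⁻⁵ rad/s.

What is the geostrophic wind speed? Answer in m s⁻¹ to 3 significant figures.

7.80 m s⁻¹

Coriolis parameter at 49°S:
f = 2Ω sin φ = 2 × 7.29×10⁻⁵ × sin 49° = 1.10×10⁻⁴ s⁻¹
Pressure gradient: |∂P/∂n| = 400 Pa / 480000 m = 8.33×10⁻⁴ Pa/m
Geostrophic balance (pressure-gradient force = Coriolis force):
V_g = (1/(fρ)) |∂P/∂n| = 8.33×10⁻⁴ / (1.10×10⁻⁴ × 0.971) = 7.80 m/s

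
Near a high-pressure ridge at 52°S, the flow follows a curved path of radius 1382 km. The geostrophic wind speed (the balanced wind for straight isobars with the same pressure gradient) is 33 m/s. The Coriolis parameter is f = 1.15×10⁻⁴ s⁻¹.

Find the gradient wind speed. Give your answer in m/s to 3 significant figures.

46.8 m/s

Around a high, pressure-gradient force acts outward with centrifugal, so Coriolis balances both:
fV = (1/ρ)|∂P/∂n| + V²/R  →  V² − fR·V + fR·V_g = 0
With fR = 1.15×10⁻⁴ × 1382×10³ m = 159 m/s:
V = [fR − √((fR)² − 4 fR V_g)]/2 = [159 − √(159² − 4×159×33)]/2 = 46.8 m/s
Supergeostrophic (V > V_g = 33 m/s), as expected around a high.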